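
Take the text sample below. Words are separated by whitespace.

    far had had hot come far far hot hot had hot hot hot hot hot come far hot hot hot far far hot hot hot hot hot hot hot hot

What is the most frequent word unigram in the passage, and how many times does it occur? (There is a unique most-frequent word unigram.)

"hot", 19 times

Unigram frequencies (highest first):
  hot: 19
  far: 6
  had: 3
  come: 2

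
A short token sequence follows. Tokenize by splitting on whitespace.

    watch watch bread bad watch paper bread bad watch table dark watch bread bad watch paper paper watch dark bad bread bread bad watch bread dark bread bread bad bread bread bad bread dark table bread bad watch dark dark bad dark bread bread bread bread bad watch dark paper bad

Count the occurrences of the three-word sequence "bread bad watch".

Scanning the 49 overlapping trigram windows for "bread bad watch":
  position 3–5: bread bad watch
  position 7–9: bread bad watch
  position 13–15: bread bad watch
  position 22–24: bread bad watch
  position 36–38: bread bad watch
  position 46–48: bread bad watch

6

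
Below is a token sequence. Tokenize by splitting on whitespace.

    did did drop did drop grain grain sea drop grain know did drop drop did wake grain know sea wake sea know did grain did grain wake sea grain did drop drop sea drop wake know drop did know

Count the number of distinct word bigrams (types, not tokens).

25

39 tokens → 38 bigram windows in total.
Repeated bigrams (each contributes count−1 duplicates):
  did drop: 4
  drop did: 3
  did grain: 2
  drop drop: 2
  drop grain: 2
  grain did: 2
  grain know: 2
  know did: 2
  … (2 more repeated)
13 duplicate windows → 38 − 13 = 25 distinct.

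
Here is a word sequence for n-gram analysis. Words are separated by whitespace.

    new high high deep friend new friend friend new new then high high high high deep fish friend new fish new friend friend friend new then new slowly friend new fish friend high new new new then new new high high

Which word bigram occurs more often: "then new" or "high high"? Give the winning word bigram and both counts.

"then new": 2 occurrences
"high high": 5 occurrences

"high high" (5 vs 2)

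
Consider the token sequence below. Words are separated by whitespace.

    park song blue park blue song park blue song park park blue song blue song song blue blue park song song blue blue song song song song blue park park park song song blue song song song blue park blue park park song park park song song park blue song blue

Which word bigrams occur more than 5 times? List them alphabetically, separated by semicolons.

blue song; song blue; song song

Bigram counts meeting the condition (more than 5 times):
  blue song: 7
  song blue: 8
  song song: 9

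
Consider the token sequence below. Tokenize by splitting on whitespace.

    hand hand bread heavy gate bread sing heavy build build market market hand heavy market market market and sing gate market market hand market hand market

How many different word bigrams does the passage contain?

26 tokens → 25 bigram windows in total.
Repeated bigrams (each contributes count−1 duplicates):
  market market: 4
  market hand: 3
  hand market: 2
6 duplicate windows → 25 − 6 = 19 distinct.

19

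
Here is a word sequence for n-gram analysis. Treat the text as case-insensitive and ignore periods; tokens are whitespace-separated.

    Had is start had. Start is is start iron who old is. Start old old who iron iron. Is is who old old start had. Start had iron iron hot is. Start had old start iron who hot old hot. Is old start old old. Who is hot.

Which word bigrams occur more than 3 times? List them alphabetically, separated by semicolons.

Bigram counts meeting the condition (more than 3 times):
  is start: 4
  start had: 4

is start; start had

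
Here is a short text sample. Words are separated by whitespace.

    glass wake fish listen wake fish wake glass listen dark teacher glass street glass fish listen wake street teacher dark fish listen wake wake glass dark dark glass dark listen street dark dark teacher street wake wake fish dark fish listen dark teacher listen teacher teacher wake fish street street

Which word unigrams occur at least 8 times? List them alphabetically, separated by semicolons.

dark; wake

Unigram counts meeting the condition (at least 8 times):
  dark: 9
  wake: 9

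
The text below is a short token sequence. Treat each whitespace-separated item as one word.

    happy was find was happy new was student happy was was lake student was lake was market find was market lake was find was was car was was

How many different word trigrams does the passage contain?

25

28 tokens → 26 trigram windows in total.
Repeated trigrams (each contributes count−1 duplicates):
  was find was: 2
1 duplicate windows → 26 − 1 = 25 distinct.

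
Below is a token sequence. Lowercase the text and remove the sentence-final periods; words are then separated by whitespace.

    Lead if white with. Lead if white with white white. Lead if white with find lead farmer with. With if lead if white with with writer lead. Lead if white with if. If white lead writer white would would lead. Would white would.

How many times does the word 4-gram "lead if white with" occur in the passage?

Scanning the 40 overlapping 4-gram windows for "lead if white with":
  position 1–4: lead if white with
  position 5–8: lead if white with
  position 11–14: lead if white with
  position 21–24: lead if white with
  position 28–31: lead if white with

5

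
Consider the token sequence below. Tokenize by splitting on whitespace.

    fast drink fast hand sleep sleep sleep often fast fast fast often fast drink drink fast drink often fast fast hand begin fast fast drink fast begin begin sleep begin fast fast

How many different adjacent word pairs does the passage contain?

32 tokens → 31 bigram windows in total.
Repeated bigrams (each contributes count−1 duplicates):
  fast fast: 5
  fast drink: 4
  drink fast: 3
  often fast: 3
  begin fast: 2
  fast hand: 2
  sleep sleep: 2
14 duplicate windows → 31 − 14 = 17 distinct.

17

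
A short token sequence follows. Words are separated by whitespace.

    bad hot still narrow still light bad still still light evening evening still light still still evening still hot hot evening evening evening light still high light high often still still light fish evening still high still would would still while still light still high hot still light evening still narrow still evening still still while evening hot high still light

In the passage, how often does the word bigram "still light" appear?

Scanning the 60 overlapping bigram windows for "still light":
  position 5–6: still light
  position 9–10: still light
  position 13–14: still light
  position 31–32: still light
  position 42–43: still light
  position 47–48: still light
  position 60–61: still light

7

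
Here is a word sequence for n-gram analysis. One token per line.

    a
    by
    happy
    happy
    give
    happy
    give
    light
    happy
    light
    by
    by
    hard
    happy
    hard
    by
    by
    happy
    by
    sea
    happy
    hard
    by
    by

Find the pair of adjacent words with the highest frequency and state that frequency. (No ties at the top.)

"by by", 3 times

Bigram frequencies (highest first):
  by by: 3
  by happy: 2
  happy give: 2
  happy hard: 2
  hard by: 2
  a by: 1
  … (11 more, each ≤ 1)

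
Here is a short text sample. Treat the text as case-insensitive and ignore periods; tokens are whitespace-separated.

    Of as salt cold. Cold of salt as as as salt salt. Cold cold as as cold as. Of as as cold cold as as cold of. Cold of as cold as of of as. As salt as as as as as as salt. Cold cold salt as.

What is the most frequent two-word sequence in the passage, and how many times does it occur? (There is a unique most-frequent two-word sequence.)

Bigram frequencies (highest first):
  as as: 11
  of as: 4
  as salt: 4
  cold cold: 4
  cold as: 4
  as cold: 4
  … (9 more, each ≤ 3)

"as as", 11 times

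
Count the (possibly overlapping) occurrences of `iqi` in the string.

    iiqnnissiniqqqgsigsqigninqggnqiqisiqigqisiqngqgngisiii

Sliding a length-3 window over the 54 characters (52 positions):
  position 31–33: iqi
  position 35–37: iqi

2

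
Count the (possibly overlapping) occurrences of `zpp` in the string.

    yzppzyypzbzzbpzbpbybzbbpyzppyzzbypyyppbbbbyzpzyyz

Sliding a length-3 window over the 49 characters (47 positions):
  position 2–4: zpp
  position 26–28: zpp

2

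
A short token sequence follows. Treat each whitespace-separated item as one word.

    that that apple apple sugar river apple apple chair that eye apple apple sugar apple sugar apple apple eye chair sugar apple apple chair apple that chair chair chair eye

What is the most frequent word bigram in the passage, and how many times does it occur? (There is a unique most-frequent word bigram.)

"apple apple", 5 times

Bigram frequencies (highest first):
  apple apple: 5
  apple sugar: 3
  sugar apple: 3
  apple chair: 2
  chair chair: 2
  that that: 1
  … (13 more, each ≤ 1)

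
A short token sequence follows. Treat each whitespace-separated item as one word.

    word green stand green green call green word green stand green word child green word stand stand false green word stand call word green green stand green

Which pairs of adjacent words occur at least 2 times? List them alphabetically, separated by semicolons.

green green; green stand; green word; stand green; word green; word stand

Bigram counts meeting the condition (at least 2 times):
  green green: 2
  green stand: 3
  green word: 4
  stand green: 3
  word green: 3
  word stand: 2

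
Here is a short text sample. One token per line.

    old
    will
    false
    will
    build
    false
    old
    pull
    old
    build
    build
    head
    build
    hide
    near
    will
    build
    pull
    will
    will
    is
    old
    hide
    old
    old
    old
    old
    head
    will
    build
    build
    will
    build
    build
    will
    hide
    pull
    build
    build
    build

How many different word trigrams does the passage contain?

40 tokens → 38 trigram windows in total.
Repeated trigrams (each contributes count−1 duplicates):
  build build will: 2
  old old old: 2
  will build build: 2
3 duplicate windows → 38 − 3 = 35 distinct.

35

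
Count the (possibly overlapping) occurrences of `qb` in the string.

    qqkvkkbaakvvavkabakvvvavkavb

Sliding a length-2 window over the 28 characters (27 positions):
  (no match at any position)

0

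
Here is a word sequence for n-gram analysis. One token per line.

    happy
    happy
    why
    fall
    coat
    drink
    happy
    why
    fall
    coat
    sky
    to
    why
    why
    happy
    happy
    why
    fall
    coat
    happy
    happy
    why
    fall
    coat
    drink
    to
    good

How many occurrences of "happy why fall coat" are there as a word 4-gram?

Scanning the 24 overlapping 4-gram windows for "happy why fall coat":
  position 2–5: happy why fall coat
  position 7–10: happy why fall coat
  position 16–19: happy why fall coat
  position 21–24: happy why fall coat

4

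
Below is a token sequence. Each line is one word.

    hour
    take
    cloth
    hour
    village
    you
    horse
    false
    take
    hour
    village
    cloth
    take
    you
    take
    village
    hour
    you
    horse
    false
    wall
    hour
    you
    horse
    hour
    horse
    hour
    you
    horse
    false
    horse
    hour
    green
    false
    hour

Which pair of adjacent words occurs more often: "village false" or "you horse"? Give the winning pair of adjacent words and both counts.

"village false": 0 occurrences
"you horse": 4 occurrences

"you horse" (4 vs 0)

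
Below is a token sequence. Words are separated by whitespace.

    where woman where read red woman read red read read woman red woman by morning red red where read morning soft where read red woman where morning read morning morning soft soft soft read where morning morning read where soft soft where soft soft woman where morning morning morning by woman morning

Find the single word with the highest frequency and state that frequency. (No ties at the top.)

Unigram frequencies (highest first):
  morning: 11
  where: 9
  read: 9
  soft: 8
  woman: 7
  red: 6
  … (1 more, each ≤ 2)

"morning", 11 times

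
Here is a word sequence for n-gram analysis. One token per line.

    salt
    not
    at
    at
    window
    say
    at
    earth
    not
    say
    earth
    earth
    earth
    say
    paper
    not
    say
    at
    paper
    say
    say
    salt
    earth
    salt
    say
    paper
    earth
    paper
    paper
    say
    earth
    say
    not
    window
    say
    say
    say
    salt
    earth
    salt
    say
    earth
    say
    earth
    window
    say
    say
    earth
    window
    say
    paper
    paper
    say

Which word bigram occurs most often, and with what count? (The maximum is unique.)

Bigram frequencies (highest first):
  say earth: 5
  window say: 4
  say say: 4
  earth say: 3
  say paper: 3
  paper say: 3
  … (21 more, each ≤ 2)

"say earth", 5 times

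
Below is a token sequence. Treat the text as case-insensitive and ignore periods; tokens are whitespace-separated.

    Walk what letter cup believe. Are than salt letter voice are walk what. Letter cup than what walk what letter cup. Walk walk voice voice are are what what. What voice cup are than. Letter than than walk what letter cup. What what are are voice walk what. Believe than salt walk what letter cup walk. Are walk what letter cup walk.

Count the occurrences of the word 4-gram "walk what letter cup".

6

Scanning the 59 overlapping 4-gram windows for "walk what letter cup":
  position 1–4: walk what letter cup
  position 12–15: walk what letter cup
  position 18–21: walk what letter cup
  position 38–41: walk what letter cup
  position 52–55: walk what letter cup
  position 58–61: walk what letter cup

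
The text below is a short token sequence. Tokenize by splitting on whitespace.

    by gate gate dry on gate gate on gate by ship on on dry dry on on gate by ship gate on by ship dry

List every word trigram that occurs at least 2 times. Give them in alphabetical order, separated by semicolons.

Trigram counts meeting the condition (at least 2 times):
  gate by ship: 2
  on gate by: 2

gate by ship; on gate by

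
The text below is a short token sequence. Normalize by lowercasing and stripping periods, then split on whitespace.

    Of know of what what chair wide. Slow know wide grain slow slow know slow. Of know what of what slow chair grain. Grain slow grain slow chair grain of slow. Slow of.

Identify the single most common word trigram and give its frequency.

"slow chair grain", 2 times

Trigram frequencies (highest first):
  slow chair grain: 2
  of know of: 1
  know of what: 1
  of what what: 1
  what what chair: 1
  what chair wide: 1
  … (24 more, each ≤ 1)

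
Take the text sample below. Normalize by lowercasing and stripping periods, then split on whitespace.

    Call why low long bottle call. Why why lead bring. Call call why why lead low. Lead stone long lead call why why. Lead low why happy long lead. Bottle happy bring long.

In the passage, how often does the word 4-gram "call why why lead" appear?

3

Scanning the 30 overlapping 4-gram windows for "call why why lead":
  position 6–9: call why why lead
  position 12–15: call why why lead
  position 21–24: call why why lead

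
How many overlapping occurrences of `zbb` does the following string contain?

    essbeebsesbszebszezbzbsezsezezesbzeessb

Sliding a length-3 window over the 39 characters (37 positions):
  (no match at any position)

0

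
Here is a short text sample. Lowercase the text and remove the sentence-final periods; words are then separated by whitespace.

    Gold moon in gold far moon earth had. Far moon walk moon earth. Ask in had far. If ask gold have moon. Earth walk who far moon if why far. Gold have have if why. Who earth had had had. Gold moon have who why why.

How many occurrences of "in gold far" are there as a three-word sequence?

Scanning the 44 overlapping trigram windows for "in gold far":
  position 3–5: in gold far

1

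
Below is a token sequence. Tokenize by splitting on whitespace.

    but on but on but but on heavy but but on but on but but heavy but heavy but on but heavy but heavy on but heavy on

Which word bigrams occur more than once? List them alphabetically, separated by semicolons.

but but; but heavy; but on; heavy but; heavy on; on but

Bigram counts meeting the condition (more than once):
  but but: 3
  but heavy: 5
  but on: 6
  heavy but: 4
  heavy on: 2
  on but: 6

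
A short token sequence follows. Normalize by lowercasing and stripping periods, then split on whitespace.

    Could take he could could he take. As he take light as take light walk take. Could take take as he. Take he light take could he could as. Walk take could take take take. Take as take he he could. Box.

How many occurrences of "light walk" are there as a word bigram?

Scanning the 41 overlapping bigram windows for "light walk":
  position 14–15: light walk

1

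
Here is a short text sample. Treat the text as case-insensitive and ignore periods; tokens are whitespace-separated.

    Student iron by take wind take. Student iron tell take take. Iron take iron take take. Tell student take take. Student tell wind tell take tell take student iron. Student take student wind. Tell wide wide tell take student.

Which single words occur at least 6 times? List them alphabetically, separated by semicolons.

student; take; tell

Unigram counts meeting the condition (at least 6 times):
  student: 8
  take: 13
  tell: 7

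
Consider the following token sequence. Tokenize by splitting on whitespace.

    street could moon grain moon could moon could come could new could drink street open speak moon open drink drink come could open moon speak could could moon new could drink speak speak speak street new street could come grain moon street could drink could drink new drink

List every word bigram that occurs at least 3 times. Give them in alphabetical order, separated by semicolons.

could drink; could moon; street could

Bigram counts meeting the condition (at least 3 times):
  could drink: 4
  could moon: 3
  street could: 3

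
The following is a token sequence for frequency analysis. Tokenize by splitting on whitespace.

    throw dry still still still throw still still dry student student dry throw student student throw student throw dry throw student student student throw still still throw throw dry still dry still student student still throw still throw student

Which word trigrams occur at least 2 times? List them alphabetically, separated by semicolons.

dry throw student; still still throw; still throw still; student student throw; throw dry still; throw still still; throw student student

Trigram counts meeting the condition (at least 2 times):
  dry throw student: 2
  still still throw: 2
  still throw still: 2
  student student throw: 2
  throw dry still: 2
  throw still still: 2
  throw student student: 2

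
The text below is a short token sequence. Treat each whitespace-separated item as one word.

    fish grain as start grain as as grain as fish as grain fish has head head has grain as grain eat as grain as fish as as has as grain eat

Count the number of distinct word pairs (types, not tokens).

31 tokens → 30 bigram windows in total.
Repeated bigrams (each contributes count−1 duplicates):
  as grain: 5
  grain as: 5
  as as: 2
  as fish: 2
  fish as: 2
  grain eat: 2
12 duplicate windows → 30 − 12 = 18 distinct.

18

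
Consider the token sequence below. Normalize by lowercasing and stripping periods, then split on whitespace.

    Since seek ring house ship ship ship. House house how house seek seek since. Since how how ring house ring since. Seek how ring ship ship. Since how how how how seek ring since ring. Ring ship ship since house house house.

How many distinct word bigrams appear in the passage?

42 tokens → 41 bigram windows in total.
Repeated bigrams (each contributes count−1 duplicates):
  how how: 4
  ship ship: 4
  house house: 3
  how ring: 2
  ring house: 2
  ring ship: 2
  ring since: 2
  seek ring: 2
  … (3 more repeated)
16 duplicate windows → 41 − 16 = 25 distinct.

25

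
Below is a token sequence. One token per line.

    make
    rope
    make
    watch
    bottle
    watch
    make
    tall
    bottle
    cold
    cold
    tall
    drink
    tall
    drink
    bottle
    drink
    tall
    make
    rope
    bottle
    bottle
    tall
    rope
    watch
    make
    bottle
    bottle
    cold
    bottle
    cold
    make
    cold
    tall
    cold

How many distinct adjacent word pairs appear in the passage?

35 tokens → 34 bigram windows in total.
Repeated bigrams (each contributes count−1 duplicates):
  bottle cold: 3
  bottle bottle: 2
  cold tall: 2
  drink tall: 2
  make rope: 2
  tall drink: 2
  watch make: 2
8 duplicate windows → 34 − 8 = 26 distinct.

26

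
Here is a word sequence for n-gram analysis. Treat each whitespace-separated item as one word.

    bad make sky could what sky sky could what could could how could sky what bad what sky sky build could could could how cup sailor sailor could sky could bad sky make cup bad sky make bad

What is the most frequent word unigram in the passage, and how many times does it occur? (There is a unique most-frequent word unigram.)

Unigram frequencies (highest first):
  could: 10
  sky: 9
  bad: 5
  what: 4
  make: 3
  how: 2
  … (3 more, each ≤ 2)

"could", 10 times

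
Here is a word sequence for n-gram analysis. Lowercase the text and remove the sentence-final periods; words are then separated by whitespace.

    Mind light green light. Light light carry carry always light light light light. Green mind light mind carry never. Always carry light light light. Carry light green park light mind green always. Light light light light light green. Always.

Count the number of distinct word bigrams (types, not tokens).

39 tokens → 38 bigram windows in total.
Repeated bigrams (each contributes count−1 duplicates):
  light light: 11
  light green: 4
  always light: 2
  carry light: 2
  green always: 2
  light carry: 2
  light mind: 2
  mind light: 2
19 duplicate windows → 38 − 19 = 19 distinct.

19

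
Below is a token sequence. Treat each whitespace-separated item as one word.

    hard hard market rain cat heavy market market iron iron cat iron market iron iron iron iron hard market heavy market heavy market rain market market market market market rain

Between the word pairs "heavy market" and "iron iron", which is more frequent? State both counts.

"iron iron" (4 vs 3)

"heavy market": 3 occurrences
"iron iron": 4 occurrences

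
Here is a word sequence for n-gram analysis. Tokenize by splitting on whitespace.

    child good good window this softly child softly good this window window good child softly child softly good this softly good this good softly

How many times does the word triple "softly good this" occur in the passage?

Scanning the 22 overlapping trigram windows for "softly good this":
  position 8–10: softly good this
  position 17–19: softly good this
  position 20–22: softly good this

3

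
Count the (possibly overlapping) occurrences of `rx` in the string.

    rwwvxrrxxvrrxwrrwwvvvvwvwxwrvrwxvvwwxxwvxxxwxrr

Sliding a length-2 window over the 47 characters (46 positions):
  position 7–8: rx
  position 12–13: rx

2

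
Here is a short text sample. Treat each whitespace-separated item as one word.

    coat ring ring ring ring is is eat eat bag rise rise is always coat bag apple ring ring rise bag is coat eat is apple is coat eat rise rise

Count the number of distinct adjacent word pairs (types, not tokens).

24

31 tokens → 30 bigram windows in total.
Repeated bigrams (each contributes count−1 duplicates):
  ring ring: 4
  coat eat: 2
  is coat: 2
  rise rise: 2
6 duplicate windows → 30 − 6 = 24 distinct.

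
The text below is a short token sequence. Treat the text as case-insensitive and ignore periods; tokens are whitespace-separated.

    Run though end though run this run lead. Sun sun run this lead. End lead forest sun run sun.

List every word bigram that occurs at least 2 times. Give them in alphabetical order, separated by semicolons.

Bigram counts meeting the condition (at least 2 times):
  run this: 2
  sun run: 2

run this; sun run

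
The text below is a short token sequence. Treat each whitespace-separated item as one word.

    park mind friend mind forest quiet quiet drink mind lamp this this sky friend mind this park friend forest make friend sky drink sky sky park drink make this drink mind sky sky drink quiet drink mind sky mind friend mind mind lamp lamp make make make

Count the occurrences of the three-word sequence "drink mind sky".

2

Scanning the 45 overlapping trigram windows for "drink mind sky":
  position 30–32: drink mind sky
  position 36–38: drink mind sky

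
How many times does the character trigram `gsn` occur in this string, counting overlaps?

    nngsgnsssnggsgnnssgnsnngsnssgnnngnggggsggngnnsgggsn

Sliding a length-3 window over the 51 characters (49 positions):
  position 24–26: gsn
  position 49–51: gsn

2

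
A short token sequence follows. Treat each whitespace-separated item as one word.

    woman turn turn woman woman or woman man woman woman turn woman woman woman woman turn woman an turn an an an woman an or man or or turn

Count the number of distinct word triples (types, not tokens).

29 tokens → 27 trigram windows in total.
Repeated trigrams (each contributes count−1 duplicates):
  turn woman woman: 2
  woman turn woman: 2
  woman woman turn: 2
  woman woman woman: 2
4 duplicate windows → 27 − 4 = 23 distinct.

23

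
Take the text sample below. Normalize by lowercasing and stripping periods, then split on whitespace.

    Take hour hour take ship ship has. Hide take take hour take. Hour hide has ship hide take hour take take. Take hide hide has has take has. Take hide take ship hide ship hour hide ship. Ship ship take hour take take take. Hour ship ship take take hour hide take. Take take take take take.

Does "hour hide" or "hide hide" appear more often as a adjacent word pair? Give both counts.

"hour hide": 3 occurrences
"hide hide": 1 occurrence

"hour hide" (3 vs 1)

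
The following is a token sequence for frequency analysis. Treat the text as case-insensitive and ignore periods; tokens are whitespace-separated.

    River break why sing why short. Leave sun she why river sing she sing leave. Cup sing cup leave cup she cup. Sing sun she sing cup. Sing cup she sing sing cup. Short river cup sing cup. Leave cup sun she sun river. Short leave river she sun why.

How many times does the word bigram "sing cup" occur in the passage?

5

Scanning the 49 overlapping bigram windows for "sing cup":
  position 17–18: sing cup
  position 26–27: sing cup
  position 28–29: sing cup
  position 32–33: sing cup
  position 37–38: sing cup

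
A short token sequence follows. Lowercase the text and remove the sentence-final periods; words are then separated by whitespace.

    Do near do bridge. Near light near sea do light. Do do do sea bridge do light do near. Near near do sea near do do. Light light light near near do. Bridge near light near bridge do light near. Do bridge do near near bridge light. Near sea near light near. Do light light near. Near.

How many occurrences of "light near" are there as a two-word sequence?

7

Scanning the 56 overlapping bigram windows for "light near":
  position 6–7: light near
  position 29–30: light near
  position 35–36: light near
  position 39–40: light near
  position 47–48: light near
  position 51–52: light near
  position 55–56: light near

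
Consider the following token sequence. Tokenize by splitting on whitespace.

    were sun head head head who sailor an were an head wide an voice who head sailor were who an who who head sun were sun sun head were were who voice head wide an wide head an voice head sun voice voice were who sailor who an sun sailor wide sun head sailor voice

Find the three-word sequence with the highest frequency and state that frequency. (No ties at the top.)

Trigram frequencies (highest first):
  head wide an: 2
  were sun head: 1
  sun head head: 1
  head head head: 1
  head head who: 1
  head who sailor: 1
  … (46 more, each ≤ 1)

"head wide an", 2 times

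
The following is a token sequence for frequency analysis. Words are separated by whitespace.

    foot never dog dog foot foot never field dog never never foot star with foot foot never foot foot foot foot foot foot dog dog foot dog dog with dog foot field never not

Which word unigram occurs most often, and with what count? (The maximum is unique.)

"foot", 14 times

Unigram frequencies (highest first):
  foot: 14
  dog: 8
  never: 6
  field: 2
  with: 2
  star: 1
  … (1 more, each ≤ 1)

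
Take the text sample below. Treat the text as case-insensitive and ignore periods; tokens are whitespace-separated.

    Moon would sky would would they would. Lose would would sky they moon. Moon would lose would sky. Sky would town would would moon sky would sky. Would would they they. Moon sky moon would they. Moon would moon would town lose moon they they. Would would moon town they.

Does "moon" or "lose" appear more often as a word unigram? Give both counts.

"moon": 10 occurrences
"lose": 3 occurrences

"moon" (10 vs 3)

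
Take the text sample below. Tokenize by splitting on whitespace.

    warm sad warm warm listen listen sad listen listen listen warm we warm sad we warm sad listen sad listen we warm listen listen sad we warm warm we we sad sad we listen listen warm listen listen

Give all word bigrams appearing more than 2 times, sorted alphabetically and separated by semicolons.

listen listen; listen sad; sad listen; sad we; warm listen; warm sad; we warm

Bigram counts meeting the condition (more than 2 times):
  listen listen: 6
  listen sad: 3
  sad listen: 3
  sad we: 3
  warm listen: 3
  warm sad: 3
  we warm: 4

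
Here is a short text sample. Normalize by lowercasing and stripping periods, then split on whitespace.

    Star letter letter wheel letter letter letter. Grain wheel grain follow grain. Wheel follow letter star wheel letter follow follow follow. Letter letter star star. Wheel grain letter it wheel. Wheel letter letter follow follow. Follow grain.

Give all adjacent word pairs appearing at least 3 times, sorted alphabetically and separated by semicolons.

follow follow; letter letter; wheel letter

Bigram counts meeting the condition (at least 3 times):
  follow follow: 4
  letter letter: 5
  wheel letter: 3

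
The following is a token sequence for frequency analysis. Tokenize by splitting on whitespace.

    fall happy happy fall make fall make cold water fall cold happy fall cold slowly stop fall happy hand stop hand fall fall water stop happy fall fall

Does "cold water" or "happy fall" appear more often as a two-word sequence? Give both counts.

"happy fall" (3 vs 1)

"cold water": 1 occurrence
"happy fall": 3 occurrences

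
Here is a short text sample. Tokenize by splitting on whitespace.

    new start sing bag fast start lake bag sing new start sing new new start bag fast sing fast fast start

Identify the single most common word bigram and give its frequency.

"new start", 3 times

Bigram frequencies (highest first):
  new start: 3
  start sing: 2
  bag fast: 2
  fast start: 2
  sing new: 2
  sing bag: 1
  … (8 more, each ≤ 1)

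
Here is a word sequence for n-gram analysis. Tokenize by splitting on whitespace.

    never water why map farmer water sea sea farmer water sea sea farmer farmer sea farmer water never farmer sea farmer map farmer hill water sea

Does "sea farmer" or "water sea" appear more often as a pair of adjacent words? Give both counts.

"sea farmer": 4 occurrences
"water sea": 3 occurrences

"sea farmer" (4 vs 3)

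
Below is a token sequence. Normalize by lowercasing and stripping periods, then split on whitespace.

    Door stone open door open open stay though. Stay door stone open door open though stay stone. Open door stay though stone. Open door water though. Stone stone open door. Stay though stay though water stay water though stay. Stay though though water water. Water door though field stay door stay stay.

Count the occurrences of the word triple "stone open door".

Scanning the 50 overlapping trigram windows for "stone open door":
  position 2–4: stone open door
  position 11–13: stone open door
  position 17–19: stone open door
  position 22–24: stone open door
  position 28–30: stone open door

5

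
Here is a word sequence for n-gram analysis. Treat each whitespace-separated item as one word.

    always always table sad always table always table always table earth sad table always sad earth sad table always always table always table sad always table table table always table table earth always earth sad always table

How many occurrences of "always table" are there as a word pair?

Scanning the 36 overlapping bigram windows for "always table":
  position 2–3: always table
  position 5–6: always table
  position 7–8: always table
  position 9–10: always table
  position 20–21: always table
  position 22–23: always table
  position 25–26: always table
  position 29–30: always table
  position 36–37: always table

9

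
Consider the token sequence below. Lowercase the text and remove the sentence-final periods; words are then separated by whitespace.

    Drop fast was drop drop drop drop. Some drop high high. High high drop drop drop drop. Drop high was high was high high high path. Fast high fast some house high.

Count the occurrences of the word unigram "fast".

Scanning the 32 tokens for "fast":
  position 2: fast
  position 27: fast
  position 29: fast

3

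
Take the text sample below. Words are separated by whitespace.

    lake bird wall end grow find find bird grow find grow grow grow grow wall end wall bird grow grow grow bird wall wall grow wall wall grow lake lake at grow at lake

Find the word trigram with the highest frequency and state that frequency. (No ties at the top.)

Trigram frequencies (highest first):
  grow grow grow: 3
  wall wall grow: 2
  lake bird wall: 1
  bird wall end: 1
  wall end grow: 1
  end grow find: 1
  … (23 more, each ≤ 1)

"grow grow grow", 3 times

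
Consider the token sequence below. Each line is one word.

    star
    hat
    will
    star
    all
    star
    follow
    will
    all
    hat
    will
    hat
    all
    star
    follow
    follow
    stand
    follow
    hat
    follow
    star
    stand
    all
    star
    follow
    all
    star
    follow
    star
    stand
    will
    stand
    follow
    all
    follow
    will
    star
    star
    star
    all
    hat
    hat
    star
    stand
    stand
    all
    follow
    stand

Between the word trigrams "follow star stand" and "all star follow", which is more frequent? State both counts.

"follow star stand": 2 occurrences
"all star follow": 4 occurrences

"all star follow" (4 vs 2)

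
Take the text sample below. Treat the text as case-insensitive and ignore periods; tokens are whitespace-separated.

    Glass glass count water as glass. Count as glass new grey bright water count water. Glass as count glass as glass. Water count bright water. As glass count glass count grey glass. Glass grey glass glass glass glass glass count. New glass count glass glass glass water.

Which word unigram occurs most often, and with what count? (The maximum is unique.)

Unigram frequencies (highest first):
  glass: 20
  count: 9
  water: 6
  as: 5
  grey: 3
  new: 2
  … (1 more, each ≤ 2)

"glass", 20 times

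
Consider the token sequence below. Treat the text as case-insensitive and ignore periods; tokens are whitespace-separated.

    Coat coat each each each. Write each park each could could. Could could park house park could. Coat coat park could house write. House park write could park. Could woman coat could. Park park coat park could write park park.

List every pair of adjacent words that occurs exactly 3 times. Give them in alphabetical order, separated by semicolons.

Bigram counts meeting the condition (exactly 3 times):
  could could: 3
  could park: 3

could could; could park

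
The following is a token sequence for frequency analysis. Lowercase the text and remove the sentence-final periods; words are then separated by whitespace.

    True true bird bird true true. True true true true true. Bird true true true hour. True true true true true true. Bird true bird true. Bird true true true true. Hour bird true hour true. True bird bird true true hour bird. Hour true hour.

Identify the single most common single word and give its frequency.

Unigram frequencies (highest first):
  true: 30
  bird: 10
  hour: 6

"true", 30 times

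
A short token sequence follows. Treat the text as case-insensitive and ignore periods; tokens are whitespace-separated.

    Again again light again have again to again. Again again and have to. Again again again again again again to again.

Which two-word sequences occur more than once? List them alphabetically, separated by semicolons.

again again; again to; to again

Bigram counts meeting the condition (more than once):
  again again: 8
  again to: 2
  to again: 3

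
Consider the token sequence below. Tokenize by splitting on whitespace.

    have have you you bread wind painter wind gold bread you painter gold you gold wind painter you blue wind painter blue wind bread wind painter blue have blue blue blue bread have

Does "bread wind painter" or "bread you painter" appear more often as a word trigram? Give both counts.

"bread wind painter": 2 occurrences
"bread you painter": 1 occurrence

"bread wind painter" (2 vs 1)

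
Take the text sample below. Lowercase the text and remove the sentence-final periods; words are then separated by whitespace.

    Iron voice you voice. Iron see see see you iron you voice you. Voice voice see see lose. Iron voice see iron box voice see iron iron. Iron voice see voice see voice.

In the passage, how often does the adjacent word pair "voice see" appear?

5

Scanning the 32 overlapping bigram windows for "voice see":
  position 15–16: voice see
  position 20–21: voice see
  position 24–25: voice see
  position 29–30: voice see
  position 31–32: voice see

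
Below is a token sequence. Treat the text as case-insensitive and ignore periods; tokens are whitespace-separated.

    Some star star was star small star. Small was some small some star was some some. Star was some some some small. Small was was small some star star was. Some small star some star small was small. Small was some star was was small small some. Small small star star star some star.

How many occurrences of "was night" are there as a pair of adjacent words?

Scanning the 53 overlapping bigram windows for "was night":
  (none found)

0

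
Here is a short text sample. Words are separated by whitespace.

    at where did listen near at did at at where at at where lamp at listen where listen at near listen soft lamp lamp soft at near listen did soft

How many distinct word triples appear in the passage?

26

30 tokens → 28 trigram windows in total.
Repeated trigrams (each contributes count−1 duplicates):
  at at where: 2
  at near listen: 2
2 duplicate windows → 28 − 2 = 26 distinct.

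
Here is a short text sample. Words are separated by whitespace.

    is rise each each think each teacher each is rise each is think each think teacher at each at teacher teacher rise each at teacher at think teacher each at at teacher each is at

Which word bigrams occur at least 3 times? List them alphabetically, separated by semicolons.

at teacher; each at; each is; rise each; teacher each

Bigram counts meeting the condition (at least 3 times):
  at teacher: 3
  each at: 3
  each is: 3
  rise each: 3
  teacher each: 3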